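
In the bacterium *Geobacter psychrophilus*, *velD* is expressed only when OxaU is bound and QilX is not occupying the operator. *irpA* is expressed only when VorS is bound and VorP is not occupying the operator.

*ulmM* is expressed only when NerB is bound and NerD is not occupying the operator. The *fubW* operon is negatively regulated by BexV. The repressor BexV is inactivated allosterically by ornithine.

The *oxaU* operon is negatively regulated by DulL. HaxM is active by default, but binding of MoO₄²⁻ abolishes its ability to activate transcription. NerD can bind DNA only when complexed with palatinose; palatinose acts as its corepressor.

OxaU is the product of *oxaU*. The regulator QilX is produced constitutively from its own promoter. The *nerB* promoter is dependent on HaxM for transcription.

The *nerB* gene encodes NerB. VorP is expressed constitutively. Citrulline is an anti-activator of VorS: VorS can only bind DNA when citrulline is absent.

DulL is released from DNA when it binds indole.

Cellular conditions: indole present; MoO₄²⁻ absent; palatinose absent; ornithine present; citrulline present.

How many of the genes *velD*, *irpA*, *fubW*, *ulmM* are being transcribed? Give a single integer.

2

Indole is present, so DulL is inactive.
With no repressor bound, *oxaU* is transcribed.
So OxaU is produced and active.
QilX is produced constitutively and is active.
With repressor QilX bound, *velD* is not transcribed.
→ *velD* is OFF.
Citrulline is present, so VorS is inactive.
VorP is produced constitutively and is active.
With repressor VorP bound, *irpA* is not transcribed.
→ *irpA* is OFF.
Ornithine is present, so BexV is inactive.
With no repressor bound, *fubW* is transcribed.
→ *fubW* is ON.
Palatinose is absent, so NerD is inactive.
MoO₄²⁻ is absent, so HaxM is active.
No repressor is bound and HaxM is active, so *nerB* is transcribed.
So NerB is produced and active.
No repressor is bound and NerB is active, so *ulmM* is transcribed.
→ *ulmM* is ON.
2 of the 4 genes are transcribed.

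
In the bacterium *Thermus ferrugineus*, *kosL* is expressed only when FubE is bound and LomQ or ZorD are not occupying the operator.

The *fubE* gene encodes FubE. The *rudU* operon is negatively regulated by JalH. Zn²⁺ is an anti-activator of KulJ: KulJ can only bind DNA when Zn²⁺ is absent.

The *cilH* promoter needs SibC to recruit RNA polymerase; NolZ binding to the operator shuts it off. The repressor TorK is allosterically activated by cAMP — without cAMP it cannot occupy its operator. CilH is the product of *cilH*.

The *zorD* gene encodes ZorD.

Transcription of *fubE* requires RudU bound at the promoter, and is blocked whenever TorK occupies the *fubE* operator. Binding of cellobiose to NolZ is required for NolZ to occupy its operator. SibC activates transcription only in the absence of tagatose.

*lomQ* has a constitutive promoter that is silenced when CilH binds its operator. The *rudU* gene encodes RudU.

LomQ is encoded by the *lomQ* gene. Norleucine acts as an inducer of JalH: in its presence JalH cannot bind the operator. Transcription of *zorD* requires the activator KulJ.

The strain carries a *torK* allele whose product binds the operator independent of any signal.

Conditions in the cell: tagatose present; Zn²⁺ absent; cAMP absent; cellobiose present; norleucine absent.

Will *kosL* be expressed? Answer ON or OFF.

OFF

Cellobiose is present, so NolZ is active.
Tagatose is present, so SibC is inactive.
With repressor NolZ bound, *cilH* is not transcribed.
So CilH is not produced.
With no repressor bound, *lomQ* is transcribed.
So LomQ is produced and active.
TorK is constitutively active in this strain.
Norleucine is absent, so JalH is active.
With repressor JalH bound, *rudU* is not transcribed.
So RudU is not produced.
With repressor TorK bound, *fubE* is not transcribed.
So FubE is not produced.
Zn²⁺ is absent, so KulJ is active.
No repressor is bound and KulJ is active, so *zorD* is transcribed.
So ZorD is produced and active.
With repressor LomQ bound, *kosL* is not transcribed.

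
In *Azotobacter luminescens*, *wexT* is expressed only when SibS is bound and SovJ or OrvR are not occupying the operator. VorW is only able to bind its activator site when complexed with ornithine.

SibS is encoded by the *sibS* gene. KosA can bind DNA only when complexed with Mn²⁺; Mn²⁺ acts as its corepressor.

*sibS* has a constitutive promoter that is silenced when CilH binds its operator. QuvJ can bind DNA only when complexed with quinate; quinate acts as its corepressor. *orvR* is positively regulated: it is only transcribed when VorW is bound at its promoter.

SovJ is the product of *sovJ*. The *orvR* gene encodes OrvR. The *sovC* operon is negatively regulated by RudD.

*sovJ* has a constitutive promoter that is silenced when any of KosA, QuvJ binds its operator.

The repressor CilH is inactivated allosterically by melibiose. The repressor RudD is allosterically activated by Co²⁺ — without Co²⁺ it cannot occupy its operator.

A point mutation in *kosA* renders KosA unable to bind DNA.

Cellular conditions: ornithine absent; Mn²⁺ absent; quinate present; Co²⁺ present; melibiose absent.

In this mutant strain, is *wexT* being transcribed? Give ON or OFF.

OFF

KosA is non-functional in this strain, so it has no effect.
Quinate is present, so QuvJ is active.
With repressor QuvJ bound, *sovJ* is not transcribed.
So SovJ is not produced.
Melibiose is absent, so CilH is active.
With repressor CilH bound, *sibS* is not transcribed.
So SibS is not produced.
Ornithine is absent, so VorW is inactive.
Required activator VorW is absent, so *orvR* is not transcribed.
So OrvR is not produced.
Required activator SibS is absent, so *wexT* is not transcribed.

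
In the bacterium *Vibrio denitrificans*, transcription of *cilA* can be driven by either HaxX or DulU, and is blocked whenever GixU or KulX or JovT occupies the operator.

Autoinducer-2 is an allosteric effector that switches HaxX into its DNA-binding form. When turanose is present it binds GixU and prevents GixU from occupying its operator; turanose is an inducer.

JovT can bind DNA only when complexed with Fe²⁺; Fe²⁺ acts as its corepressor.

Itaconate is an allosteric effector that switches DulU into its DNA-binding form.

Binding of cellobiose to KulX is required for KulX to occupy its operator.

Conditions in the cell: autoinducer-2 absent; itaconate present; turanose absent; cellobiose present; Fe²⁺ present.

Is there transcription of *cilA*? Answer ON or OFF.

Autoinducer-2 is absent, so HaxX is inactive.
Itaconate is present, so DulU is active.
Turanose is absent, so GixU is active.
Cellobiose is present, so KulX is active.
Fe²⁺ is present, so JovT is active.
With repressor GixU bound, *cilA* is not transcribed.

OFF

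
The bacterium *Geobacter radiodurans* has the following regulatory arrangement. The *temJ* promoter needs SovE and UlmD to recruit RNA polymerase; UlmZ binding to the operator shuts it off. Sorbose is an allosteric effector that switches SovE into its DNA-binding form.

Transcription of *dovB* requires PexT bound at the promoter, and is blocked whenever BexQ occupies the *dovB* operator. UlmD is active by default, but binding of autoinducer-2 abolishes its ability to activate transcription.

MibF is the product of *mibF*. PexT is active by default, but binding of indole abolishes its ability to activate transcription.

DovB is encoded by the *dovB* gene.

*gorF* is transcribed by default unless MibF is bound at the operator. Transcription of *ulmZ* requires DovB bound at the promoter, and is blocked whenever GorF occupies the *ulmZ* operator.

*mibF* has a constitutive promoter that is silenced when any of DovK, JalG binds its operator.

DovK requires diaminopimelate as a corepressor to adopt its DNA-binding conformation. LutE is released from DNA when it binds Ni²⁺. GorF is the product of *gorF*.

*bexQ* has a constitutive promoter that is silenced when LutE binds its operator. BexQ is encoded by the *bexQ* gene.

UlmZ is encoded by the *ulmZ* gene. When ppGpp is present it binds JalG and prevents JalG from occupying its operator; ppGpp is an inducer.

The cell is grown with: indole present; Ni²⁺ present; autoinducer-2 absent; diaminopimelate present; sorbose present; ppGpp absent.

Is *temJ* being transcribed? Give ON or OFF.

Sorbose is present, so SovE is active.
Indole is present, so PexT is inactive.
Ni²⁺ is present, so LutE is inactive.
With no repressor bound, *bexQ* is transcribed.
So BexQ is produced and active.
With repressor BexQ bound, *dovB* is not transcribed.
So DovB is not produced.
Diaminopimelate is present, so DovK is active.
ppGpp is absent, so JalG is active.
With repressor DovK bound, *mibF* is not transcribed.
So MibF is not produced.
With no repressor bound, *gorF* is transcribed.
So GorF is produced and active.
With repressor GorF bound, *ulmZ* is not transcribed.
So UlmZ is not produced.
Autoinducer-2 is absent, so UlmD is active.
No repressor is bound and SovE and UlmD are active, so *temJ* is transcribed.

ON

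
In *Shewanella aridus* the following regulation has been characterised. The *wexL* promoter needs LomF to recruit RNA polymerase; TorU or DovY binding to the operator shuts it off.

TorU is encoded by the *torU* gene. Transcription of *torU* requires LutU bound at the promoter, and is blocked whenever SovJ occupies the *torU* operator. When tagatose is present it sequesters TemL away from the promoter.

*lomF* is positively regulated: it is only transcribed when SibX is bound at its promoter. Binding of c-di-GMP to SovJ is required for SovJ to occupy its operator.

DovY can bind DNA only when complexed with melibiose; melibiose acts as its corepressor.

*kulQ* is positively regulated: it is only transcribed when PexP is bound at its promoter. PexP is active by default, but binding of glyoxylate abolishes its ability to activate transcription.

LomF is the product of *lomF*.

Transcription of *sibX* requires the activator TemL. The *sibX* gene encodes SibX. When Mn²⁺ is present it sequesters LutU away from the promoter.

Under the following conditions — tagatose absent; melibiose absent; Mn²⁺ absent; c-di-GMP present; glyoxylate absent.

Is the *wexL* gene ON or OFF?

Tagatose is absent, so TemL is active.
No repressor is bound and TemL is active, so *sibX* is transcribed.
So SibX is produced and active.
No repressor is bound and SibX is active, so *lomF* is transcribed.
So LomF is produced and active.
Mn²⁺ is absent, so LutU is active.
c-di-GMP is present, so SovJ is active.
With repressor SovJ bound, *torU* is not transcribed.
So TorU is not produced.
Melibiose is absent, so DovY is inactive.
No repressor is bound and LomF is active, so *wexL* is transcribed.

ON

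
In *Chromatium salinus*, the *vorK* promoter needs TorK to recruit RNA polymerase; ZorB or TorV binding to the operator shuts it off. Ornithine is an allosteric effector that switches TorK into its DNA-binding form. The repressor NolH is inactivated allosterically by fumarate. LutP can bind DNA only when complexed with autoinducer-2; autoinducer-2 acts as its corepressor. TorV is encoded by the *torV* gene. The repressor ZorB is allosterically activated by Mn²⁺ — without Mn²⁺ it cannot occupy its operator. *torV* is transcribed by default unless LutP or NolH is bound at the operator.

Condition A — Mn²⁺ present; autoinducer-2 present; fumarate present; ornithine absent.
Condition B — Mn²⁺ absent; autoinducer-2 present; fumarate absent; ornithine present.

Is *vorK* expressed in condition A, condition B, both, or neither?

Condition A:
Mn²⁺ is present, so ZorB is active.
Autoinducer-2 is present, so LutP is active.
Fumarate is present, so NolH is inactive.
With repressor LutP bound, *torV* is not transcribed.
So TorV is not produced.
Ornithine is absent, so TorK is inactive.
With repressor ZorB bound, *vorK* is not transcribed.
→ *vorK* is OFF in A.
Condition B:
Mn²⁺ is absent, so ZorB is inactive.
Autoinducer-2 is present, so LutP is active.
Fumarate is absent, so NolH is active.
With repressor LutP bound, *torV* is not transcribed.
So TorV is not produced.
Ornithine is present, so TorK is active.
No repressor is bound and TorK is active, so *vorK* is transcribed.
→ *vorK* is ON in B.

B only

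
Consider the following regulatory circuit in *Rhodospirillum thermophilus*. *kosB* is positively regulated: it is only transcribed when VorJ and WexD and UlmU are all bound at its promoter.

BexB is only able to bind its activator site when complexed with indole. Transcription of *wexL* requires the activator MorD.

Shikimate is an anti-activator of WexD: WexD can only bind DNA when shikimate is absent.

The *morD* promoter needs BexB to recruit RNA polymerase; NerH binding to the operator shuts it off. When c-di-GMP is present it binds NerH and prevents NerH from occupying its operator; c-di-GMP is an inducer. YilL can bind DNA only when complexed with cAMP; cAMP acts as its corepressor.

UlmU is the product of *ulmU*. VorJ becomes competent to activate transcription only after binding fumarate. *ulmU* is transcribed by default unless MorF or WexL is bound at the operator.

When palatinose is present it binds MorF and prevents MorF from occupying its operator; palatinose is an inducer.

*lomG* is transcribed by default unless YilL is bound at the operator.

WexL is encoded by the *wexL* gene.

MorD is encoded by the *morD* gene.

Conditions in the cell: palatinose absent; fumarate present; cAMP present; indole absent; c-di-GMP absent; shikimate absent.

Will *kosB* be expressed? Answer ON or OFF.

OFF

Fumarate is present, so VorJ is active.
Shikimate is absent, so WexD is active.
Palatinose is absent, so MorF is active.
c-di-GMP is absent, so NerH is active.
Indole is absent, so BexB is inactive.
With repressor NerH bound, *morD* is not transcribed.
So MorD is not produced.
Required activator MorD is absent, so *wexL* is not transcribed.
So WexL is not produced.
With repressor MorF bound, *ulmU* is not transcribed.
So UlmU is not produced.
Required activator UlmU is absent, so *kosB* is not transcribed.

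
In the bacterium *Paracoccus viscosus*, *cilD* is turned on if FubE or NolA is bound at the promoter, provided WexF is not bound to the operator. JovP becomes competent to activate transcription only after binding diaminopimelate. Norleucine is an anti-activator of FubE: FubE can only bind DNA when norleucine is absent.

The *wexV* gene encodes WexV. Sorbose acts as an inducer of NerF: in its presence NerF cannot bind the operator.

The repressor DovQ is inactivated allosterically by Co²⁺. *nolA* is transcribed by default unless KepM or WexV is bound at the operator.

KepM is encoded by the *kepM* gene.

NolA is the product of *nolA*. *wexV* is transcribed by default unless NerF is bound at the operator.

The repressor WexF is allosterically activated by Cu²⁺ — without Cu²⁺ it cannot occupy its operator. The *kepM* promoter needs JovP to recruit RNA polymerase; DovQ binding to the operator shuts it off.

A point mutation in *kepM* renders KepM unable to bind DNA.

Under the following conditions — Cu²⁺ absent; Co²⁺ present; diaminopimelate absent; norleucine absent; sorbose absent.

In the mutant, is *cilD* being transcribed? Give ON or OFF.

Cu²⁺ is absent, so WexF is inactive.
Norleucine is absent, so FubE is active.
KepM is non-functional in this strain, so it has no effect.
Sorbose is absent, so NerF is active.
With repressor NerF bound, *wexV* is not transcribed.
So WexV is not produced.
With no repressor bound, *nolA* is transcribed.
So NolA is produced and active.
Activator FubE is present, so *cilD* is transcribed.

ON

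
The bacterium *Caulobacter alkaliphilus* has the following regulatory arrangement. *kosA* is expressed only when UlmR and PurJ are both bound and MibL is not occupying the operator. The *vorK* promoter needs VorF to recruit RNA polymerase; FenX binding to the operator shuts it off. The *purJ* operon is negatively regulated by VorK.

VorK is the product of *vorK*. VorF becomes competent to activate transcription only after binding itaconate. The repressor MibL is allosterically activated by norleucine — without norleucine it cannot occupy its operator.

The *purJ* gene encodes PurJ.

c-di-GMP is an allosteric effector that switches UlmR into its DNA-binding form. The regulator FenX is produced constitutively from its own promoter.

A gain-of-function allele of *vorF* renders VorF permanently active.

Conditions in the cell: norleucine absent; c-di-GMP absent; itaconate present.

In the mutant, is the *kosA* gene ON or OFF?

c-di-GMP is absent, so UlmR is inactive.
FenX is produced constitutively and is active.
VorF is constitutively active in this strain.
With repressor FenX bound, *vorK* is not transcribed.
So VorK is not produced.
With no repressor bound, *purJ* is transcribed.
So PurJ is produced and active.
Norleucine is absent, so MibL is inactive.
Required activator UlmR is absent, so *kosA* is not transcribed.

OFF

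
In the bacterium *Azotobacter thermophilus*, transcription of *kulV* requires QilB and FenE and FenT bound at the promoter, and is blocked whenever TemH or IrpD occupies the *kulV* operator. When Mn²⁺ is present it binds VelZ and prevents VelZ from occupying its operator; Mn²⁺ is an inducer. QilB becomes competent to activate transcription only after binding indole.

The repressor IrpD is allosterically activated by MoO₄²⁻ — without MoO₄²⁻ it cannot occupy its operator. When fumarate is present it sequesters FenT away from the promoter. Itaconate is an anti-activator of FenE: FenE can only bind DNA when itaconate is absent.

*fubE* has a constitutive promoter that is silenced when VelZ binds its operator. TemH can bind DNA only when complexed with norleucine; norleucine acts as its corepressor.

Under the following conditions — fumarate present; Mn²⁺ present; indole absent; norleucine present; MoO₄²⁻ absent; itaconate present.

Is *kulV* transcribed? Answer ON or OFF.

Norleucine is present, so TemH is active.
MoO₄²⁻ is absent, so IrpD is inactive.
Indole is absent, so QilB is inactive.
Itaconate is present, so FenE is inactive.
Fumarate is present, so FenT is inactive.
With repressor TemH bound, *kulV* is not transcribed.

OFF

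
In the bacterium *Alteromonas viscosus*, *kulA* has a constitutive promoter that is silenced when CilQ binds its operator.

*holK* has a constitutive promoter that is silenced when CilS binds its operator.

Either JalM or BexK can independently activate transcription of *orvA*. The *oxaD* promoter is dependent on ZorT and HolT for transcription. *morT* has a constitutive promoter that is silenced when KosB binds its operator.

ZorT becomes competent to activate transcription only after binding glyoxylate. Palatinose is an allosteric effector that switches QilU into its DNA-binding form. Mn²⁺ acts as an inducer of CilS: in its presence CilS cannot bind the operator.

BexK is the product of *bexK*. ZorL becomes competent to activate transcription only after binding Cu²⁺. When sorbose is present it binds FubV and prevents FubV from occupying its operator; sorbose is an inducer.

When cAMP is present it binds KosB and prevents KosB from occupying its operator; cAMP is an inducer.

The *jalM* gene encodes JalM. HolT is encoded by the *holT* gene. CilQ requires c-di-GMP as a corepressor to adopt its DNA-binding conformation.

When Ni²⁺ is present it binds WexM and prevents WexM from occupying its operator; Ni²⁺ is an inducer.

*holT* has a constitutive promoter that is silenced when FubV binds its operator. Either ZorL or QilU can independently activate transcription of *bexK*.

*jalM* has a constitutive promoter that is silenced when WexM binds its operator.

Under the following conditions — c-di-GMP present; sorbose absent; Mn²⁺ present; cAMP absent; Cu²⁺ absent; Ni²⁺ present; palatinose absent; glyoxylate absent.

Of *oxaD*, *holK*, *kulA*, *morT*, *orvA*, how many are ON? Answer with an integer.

2

Glyoxylate is absent, so ZorT is inactive.
Sorbose is absent, so FubV is active.
With repressor FubV bound, *holT* is not transcribed.
So HolT is not produced.
Required activator ZorT is absent, so *oxaD* is not transcribed.
→ *oxaD* is OFF.
Mn²⁺ is present, so CilS is inactive.
With no repressor bound, *holK* is transcribed.
→ *holK* is ON.
c-di-GMP is present, so CilQ is active.
With repressor CilQ bound, *kulA* is not transcribed.
→ *kulA* is OFF.
cAMP is absent, so KosB is active.
With repressor KosB bound, *morT* is not transcribed.
→ *morT* is OFF.
Ni²⁺ is present, so WexM is inactive.
With no repressor bound, *jalM* is transcribed.
So JalM is produced and active.
Cu²⁺ is absent, so ZorL is inactive.
Palatinose is absent, so QilU is inactive.
No activator is available at the *bexK* promoter, so *bexK* is not transcribed.
So BexK is not produced.
Activator JalM is present, so *orvA* is transcribed.
→ *orvA* is ON.
2 of the 5 genes are transcribed.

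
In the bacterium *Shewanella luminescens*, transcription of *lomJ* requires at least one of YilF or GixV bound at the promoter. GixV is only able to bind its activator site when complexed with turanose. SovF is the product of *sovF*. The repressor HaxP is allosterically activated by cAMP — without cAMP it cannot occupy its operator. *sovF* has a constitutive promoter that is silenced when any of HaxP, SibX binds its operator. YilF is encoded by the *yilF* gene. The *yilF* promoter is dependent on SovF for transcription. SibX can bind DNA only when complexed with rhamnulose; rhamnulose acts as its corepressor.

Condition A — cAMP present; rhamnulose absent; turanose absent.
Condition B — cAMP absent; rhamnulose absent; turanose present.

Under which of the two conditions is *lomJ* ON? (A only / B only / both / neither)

B only

Condition A:
cAMP is present, so HaxP is active.
Rhamnulose is absent, so SibX is inactive.
With repressor HaxP bound, *sovF* is not transcribed.
So SovF is not produced.
Required activator SovF is absent, so *yilF* is not transcribed.
So YilF is not produced.
Turanose is absent, so GixV is inactive.
No activator is available at the *lomJ* promoter, so *lomJ* is not transcribed.
→ *lomJ* is OFF in A.
Condition B:
cAMP is absent, so HaxP is inactive.
Rhamnulose is absent, so SibX is inactive.
With no repressor bound, *sovF* is transcribed.
So SovF is produced and active.
No repressor is bound and SovF is active, so *yilF* is transcribed.
So YilF is produced and active.
Turanose is present, so GixV is active.
Activator YilF is present, so *lomJ* is transcribed.
→ *lomJ* is ON in B.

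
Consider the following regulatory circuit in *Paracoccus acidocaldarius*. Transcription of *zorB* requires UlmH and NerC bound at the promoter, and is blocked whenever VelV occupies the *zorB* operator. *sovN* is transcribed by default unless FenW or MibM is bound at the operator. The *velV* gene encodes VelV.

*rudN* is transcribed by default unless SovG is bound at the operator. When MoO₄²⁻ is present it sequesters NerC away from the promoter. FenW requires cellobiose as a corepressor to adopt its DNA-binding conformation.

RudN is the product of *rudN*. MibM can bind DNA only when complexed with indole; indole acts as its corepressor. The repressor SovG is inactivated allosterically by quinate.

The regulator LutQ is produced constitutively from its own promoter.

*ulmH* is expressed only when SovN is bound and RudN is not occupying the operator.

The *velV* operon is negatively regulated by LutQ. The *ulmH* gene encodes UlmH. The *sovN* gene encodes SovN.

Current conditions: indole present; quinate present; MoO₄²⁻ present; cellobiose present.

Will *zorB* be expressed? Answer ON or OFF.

OFF

Quinate is present, so SovG is inactive.
With no repressor bound, *rudN* is transcribed.
So RudN is produced and active.
Cellobiose is present, so FenW is active.
Indole is present, so MibM is active.
With repressor FenW bound, *sovN* is not transcribed.
So SovN is not produced.
With repressor RudN bound, *ulmH* is not transcribed.
So UlmH is not produced.
MoO₄²⁻ is present, so NerC is inactive.
LutQ is produced constitutively and is active.
With repressor LutQ bound, *velV* is not transcribed.
So VelV is not produced.
Required activator UlmH is absent, so *zorB* is not transcribed.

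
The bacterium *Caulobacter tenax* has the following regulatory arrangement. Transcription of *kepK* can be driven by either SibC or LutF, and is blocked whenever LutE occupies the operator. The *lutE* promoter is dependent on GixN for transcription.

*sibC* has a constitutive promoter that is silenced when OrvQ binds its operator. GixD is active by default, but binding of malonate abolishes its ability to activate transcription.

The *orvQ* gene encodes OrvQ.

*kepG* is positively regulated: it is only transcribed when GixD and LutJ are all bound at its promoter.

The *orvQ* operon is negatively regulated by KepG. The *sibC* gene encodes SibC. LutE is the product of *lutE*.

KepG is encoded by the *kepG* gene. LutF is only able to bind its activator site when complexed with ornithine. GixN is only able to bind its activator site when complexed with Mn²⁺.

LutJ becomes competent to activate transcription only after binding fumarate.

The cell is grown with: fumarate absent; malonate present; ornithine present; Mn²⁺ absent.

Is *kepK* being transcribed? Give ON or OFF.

Mn²⁺ is absent, so GixN is inactive.
Required activator GixN is absent, so *lutE* is not transcribed.
So LutE is not produced.
Malonate is present, so GixD is inactive.
Fumarate is absent, so LutJ is inactive.
Required activator GixD is absent, so *kepG* is not transcribed.
So KepG is not produced.
With no repressor bound, *orvQ* is transcribed.
So OrvQ is produced and active.
With repressor OrvQ bound, *sibC* is not transcribed.
So SibC is not produced.
Ornithine is present, so LutF is active.
Activator LutF is present, so *kepK* is transcribed.

ON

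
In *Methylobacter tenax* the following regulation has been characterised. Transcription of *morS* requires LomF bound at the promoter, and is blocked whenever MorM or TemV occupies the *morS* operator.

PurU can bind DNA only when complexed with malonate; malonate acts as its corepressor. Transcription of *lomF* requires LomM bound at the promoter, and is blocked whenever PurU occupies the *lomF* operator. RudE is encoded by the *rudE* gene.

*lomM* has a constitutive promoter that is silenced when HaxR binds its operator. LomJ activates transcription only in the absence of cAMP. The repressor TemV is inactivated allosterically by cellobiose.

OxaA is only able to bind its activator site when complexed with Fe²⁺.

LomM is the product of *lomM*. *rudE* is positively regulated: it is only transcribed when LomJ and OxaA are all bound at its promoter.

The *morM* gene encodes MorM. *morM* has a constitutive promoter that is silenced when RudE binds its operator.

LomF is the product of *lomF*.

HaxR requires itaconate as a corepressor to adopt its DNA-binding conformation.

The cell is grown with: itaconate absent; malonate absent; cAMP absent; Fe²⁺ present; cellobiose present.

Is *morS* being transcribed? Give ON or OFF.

ON

cAMP is absent, so LomJ is active.
Fe²⁺ is present, so OxaA is active.
No repressor is bound and LomJ and OxaA are active, so *rudE* is transcribed.
So RudE is produced and active.
With repressor RudE bound, *morM* is not transcribed.
So MorM is not produced.
Cellobiose is present, so TemV is inactive.
Malonate is absent, so PurU is inactive.
Itaconate is absent, so HaxR is inactive.
With no repressor bound, *lomM* is transcribed.
So LomM is produced and active.
No repressor is bound and LomM is active, so *lomF* is transcribed.
So LomF is produced and active.
No repressor is bound and LomF is active, so *morS* is transcribed.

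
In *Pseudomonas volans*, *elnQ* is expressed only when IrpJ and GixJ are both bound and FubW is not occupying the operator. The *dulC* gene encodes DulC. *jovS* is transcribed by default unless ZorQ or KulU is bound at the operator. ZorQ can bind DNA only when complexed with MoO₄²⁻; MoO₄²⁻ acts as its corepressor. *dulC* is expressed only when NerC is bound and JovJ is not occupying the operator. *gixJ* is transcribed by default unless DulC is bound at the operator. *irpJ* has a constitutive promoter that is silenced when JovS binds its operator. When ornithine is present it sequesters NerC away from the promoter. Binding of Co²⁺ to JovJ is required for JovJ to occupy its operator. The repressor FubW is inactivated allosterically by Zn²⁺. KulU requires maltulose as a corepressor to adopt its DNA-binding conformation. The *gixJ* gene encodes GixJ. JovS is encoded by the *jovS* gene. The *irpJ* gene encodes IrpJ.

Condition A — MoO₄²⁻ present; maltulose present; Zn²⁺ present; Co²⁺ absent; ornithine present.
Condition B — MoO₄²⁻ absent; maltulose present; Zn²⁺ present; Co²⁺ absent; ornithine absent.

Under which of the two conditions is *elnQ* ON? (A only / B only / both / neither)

A only

Condition A:
MoO₄²⁻ is present, so ZorQ is active.
Maltulose is present, so KulU is active.
With repressor ZorQ bound, *jovS* is not transcribed.
So JovS is not produced.
With no repressor bound, *irpJ* is transcribed.
So IrpJ is produced and active.
Zn²⁺ is present, so FubW is inactive.
Co²⁺ is absent, so JovJ is inactive.
Ornithine is present, so NerC is inactive.
Required activator NerC is absent, so *dulC* is not transcribed.
So DulC is not produced.
With no repressor bound, *gixJ* is transcribed.
So GixJ is produced and active.
No repressor is bound and IrpJ and GixJ are active, so *elnQ* is transcribed.
→ *elnQ* is ON in A.
Condition B:
MoO₄²⁻ is absent, so ZorQ is inactive.
Maltulose is present, so KulU is active.
With repressor KulU bound, *jovS* is not transcribed.
So JovS is not produced.
With no repressor bound, *irpJ* is transcribed.
So IrpJ is produced and active.
Zn²⁺ is present, so FubW is inactive.
Co²⁺ is absent, so JovJ is inactive.
Ornithine is absent, so NerC is active.
No repressor is bound and NerC is active, so *dulC* is transcribed.
So DulC is produced and active.
With repressor DulC bound, *gixJ* is not transcribed.
So GixJ is not produced.
Required activator GixJ is absent, so *elnQ* is not transcribed.
→ *elnQ* is OFF in B.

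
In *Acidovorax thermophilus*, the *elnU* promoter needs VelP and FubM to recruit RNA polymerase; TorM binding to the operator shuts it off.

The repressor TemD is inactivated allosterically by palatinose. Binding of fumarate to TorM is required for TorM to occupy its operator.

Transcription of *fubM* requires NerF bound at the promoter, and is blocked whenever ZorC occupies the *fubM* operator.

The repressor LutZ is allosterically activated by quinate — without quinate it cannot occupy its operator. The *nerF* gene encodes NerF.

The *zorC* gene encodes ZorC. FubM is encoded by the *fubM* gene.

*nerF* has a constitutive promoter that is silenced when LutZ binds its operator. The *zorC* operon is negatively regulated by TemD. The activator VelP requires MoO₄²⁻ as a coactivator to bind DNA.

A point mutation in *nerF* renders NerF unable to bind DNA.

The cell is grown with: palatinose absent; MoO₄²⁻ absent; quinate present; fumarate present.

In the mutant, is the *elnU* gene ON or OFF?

OFF

Fumarate is present, so TorM is active.
MoO₄²⁻ is absent, so VelP is inactive.
NerF is non-functional in this strain, so it has no effect.
Palatinose is absent, so TemD is active.
With repressor TemD bound, *zorC* is not transcribed.
So ZorC is not produced.
Required activator NerF is absent, so *fubM* is not transcribed.
So FubM is not produced.
With repressor TorM bound, *elnU* is not transcribed.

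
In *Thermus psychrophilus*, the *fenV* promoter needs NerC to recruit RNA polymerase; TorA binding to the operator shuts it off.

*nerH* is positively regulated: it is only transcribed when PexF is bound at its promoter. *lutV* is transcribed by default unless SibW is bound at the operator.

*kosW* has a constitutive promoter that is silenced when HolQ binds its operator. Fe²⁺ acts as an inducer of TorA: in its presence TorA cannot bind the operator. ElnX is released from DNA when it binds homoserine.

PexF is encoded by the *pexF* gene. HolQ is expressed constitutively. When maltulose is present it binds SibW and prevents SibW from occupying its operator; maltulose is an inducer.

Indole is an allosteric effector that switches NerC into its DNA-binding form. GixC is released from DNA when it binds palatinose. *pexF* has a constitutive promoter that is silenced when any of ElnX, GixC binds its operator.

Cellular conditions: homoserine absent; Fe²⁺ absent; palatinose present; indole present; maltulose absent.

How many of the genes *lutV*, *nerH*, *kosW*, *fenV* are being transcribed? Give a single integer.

Maltulose is absent, so SibW is active.
With repressor SibW bound, *lutV* is not transcribed.
→ *lutV* is OFF.
Homoserine is absent, so ElnX is active.
Palatinose is present, so GixC is inactive.
With repressor ElnX bound, *pexF* is not transcribed.
So PexF is not produced.
Required activator PexF is absent, so *nerH* is not transcribed.
→ *nerH* is OFF.
HolQ is produced constitutively and is active.
With repressor HolQ bound, *kosW* is not transcribed.
→ *kosW* is OFF.
Fe²⁺ is absent, so TorA is active.
Indole is present, so NerC is active.
With repressor TorA bound, *fenV* is not transcribed.
→ *fenV* is OFF.
0 of the 4 genes are transcribed.

0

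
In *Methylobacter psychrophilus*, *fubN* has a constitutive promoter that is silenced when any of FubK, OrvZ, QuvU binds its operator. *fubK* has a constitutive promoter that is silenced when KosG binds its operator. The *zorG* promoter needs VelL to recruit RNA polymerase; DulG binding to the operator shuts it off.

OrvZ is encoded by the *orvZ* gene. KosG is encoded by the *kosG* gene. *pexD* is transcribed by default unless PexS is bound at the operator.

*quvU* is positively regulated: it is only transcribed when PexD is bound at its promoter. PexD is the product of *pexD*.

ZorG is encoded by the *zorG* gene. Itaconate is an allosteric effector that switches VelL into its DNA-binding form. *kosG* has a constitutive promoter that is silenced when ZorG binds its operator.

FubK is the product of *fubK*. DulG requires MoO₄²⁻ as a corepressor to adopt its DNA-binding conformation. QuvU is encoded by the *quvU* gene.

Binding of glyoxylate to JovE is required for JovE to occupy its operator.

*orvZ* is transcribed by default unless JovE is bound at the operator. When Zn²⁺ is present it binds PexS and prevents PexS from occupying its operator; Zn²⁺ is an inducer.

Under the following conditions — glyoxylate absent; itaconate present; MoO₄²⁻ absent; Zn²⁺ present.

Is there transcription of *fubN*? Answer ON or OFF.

MoO₄²⁻ is absent, so DulG is inactive.
Itaconate is present, so VelL is active.
No repressor is bound and VelL is active, so *zorG* is transcribed.
So ZorG is produced and active.
With repressor ZorG bound, *kosG* is not transcribed.
So KosG is not produced.
With no repressor bound, *fubK* is transcribed.
So FubK is produced and active.
Glyoxylate is absent, so JovE is inactive.
With no repressor bound, *orvZ* is transcribed.
So OrvZ is produced and active.
Zn²⁺ is present, so PexS is inactive.
With no repressor bound, *pexD* is transcribed.
So PexD is produced and active.
No repressor is bound and PexD is active, so *quvU* is transcribed.
So QuvU is produced and active.
With repressor FubK bound, *fubN* is not transcribed.

OFF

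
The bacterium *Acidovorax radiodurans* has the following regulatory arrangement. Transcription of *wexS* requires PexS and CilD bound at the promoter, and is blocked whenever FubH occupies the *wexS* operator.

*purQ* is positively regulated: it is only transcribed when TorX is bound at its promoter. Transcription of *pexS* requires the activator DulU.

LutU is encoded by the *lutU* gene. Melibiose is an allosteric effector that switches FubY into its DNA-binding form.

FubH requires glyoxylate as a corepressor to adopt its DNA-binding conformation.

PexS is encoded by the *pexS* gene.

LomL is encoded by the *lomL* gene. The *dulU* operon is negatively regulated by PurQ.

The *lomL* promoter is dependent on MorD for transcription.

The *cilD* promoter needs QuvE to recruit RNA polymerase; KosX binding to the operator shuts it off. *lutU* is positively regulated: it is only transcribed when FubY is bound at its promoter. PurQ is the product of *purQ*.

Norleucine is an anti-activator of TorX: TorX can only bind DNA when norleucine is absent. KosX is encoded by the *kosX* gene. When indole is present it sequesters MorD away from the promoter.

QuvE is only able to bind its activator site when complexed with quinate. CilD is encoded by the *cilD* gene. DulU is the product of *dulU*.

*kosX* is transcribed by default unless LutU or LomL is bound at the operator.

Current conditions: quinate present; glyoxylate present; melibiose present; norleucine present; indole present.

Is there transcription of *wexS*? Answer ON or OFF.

OFF

Glyoxylate is present, so FubH is active.
Norleucine is present, so TorX is inactive.
Required activator TorX is absent, so *purQ* is not transcribed.
So PurQ is not produced.
With no repressor bound, *dulU* is transcribed.
So DulU is produced and active.
No repressor is bound and DulU is active, so *pexS* is transcribed.
So PexS is produced and active.
Melibiose is present, so FubY is active.
No repressor is bound and FubY is active, so *lutU* is transcribed.
So LutU is produced and active.
Indole is present, so MorD is inactive.
Required activator MorD is absent, so *lomL* is not transcribed.
So LomL is not produced.
With repressor LutU bound, *kosX* is not transcribed.
So KosX is not produced.
Quinate is present, so QuvE is active.
No repressor is bound and QuvE is active, so *cilD* is transcribed.
So CilD is produced and active.
With repressor FubH bound, *wexS* is not transcribed.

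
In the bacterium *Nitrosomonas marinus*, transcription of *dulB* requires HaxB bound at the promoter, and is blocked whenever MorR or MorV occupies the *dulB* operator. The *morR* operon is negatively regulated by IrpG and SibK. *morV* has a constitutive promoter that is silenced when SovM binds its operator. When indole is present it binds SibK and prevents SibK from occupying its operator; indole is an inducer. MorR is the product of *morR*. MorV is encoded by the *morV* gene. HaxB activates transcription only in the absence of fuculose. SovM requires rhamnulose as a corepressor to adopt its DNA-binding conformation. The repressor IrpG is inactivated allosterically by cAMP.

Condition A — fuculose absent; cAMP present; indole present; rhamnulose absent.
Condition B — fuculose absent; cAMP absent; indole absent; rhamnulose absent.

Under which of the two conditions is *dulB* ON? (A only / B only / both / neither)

Condition A:
Fuculose is absent, so HaxB is active.
cAMP is present, so IrpG is inactive.
Indole is present, so SibK is inactive.
With no repressor bound, *morR* is transcribed.
So MorR is produced and active.
Rhamnulose is absent, so SovM is inactive.
With no repressor bound, *morV* is transcribed.
So MorV is produced and active.
With repressor MorR bound, *dulB* is not transcribed.
→ *dulB* is OFF in A.
Condition B:
Fuculose is absent, so HaxB is active.
cAMP is absent, so IrpG is active.
Indole is absent, so SibK is active.
With repressor IrpG bound, *morR* is not transcribed.
So MorR is not produced.
Rhamnulose is absent, so SovM is inactive.
With no repressor bound, *morV* is transcribed.
So MorV is produced and active.
With repressor MorV bound, *dulB* is not transcribed.
→ *dulB* is OFF in B.

neither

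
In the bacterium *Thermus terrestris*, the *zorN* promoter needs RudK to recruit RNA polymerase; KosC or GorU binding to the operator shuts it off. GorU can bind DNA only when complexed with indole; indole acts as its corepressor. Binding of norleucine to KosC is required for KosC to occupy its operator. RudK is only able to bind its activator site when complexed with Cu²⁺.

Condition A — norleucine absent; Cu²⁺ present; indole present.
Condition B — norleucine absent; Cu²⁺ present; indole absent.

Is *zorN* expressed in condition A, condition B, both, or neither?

B only

Condition A:
Norleucine is absent, so KosC is inactive.
Cu²⁺ is present, so RudK is active.
Indole is present, so GorU is active.
With repressor GorU bound, *zorN* is not transcribed.
→ *zorN* is OFF in A.
Condition B:
Norleucine is absent, so KosC is inactive.
Cu²⁺ is present, so RudK is active.
Indole is absent, so GorU is inactive.
No repressor is bound and RudK is active, so *zorN* is transcribed.
→ *zorN* is ON in B.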